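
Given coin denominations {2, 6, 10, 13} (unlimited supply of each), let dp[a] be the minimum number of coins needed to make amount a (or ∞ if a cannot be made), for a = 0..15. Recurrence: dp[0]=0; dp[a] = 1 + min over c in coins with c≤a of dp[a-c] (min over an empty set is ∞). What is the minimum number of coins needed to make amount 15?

2

 a  0  1  2  3  4  5  6  7  8  9 10 11 12 13 14 15
dp  0  -  1  -  2  -  1  -  2  -  1  -  2  1  3  2
(- denotes ∞ / unreachable)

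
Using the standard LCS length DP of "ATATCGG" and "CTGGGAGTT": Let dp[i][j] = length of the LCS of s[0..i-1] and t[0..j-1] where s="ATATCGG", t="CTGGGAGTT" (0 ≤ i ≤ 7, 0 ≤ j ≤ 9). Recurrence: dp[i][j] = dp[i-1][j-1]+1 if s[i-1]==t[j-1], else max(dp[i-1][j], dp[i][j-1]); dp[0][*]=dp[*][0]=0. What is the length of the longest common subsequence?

3

   ''  C  T  G  G  G  A  G  T  T
''  0  0  0  0  0  0  0  0  0  0
 A  0  0  0  0  0  0  1  1  1  1
 T  0  0  1  1  1  1  1  1  2  2
 A  0  0  1  1  1  1  2  2  2  2
 T  0  0  1  1  1  1  2  2  3  3
 C  0  1  1  1  1  1  2  2  3  3
 G  0  1  1  2  2  2  2  3  3  3
 G  0  1  1  2  3  3  3  3  3  3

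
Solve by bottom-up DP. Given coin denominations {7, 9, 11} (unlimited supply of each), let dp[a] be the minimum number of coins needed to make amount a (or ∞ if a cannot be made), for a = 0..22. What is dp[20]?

2

 a  0  1  2  3  4  5  6  7  8  9 10 11 12 13 14 15 16 17 18 19 20 21 22
dp  0  -  -  -  -  -  -  1  -  1  -  1  -  -  2  -  2  -  2  -  2  3  2
(- denotes ∞ / unreachable)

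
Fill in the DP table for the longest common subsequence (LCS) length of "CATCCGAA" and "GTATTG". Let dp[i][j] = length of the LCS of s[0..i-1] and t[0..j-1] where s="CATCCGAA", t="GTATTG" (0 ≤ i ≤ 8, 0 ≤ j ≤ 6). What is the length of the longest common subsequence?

   ''  G  T  A  T  T  G
''  0  0  0  0  0  0  0
 C  0  0  0  0  0  0  0
 A  0  0  0  1  1  1  1
 T  0  0  1  1  2  2  2
 C  0  0  1  1  2  2  2
 C  0  0  1  1  2  2  2
 G  0  1  1  1  2  2  3
 A  0  1  1  2  2  2  3
 A  0  1  1  2  2  2  3

3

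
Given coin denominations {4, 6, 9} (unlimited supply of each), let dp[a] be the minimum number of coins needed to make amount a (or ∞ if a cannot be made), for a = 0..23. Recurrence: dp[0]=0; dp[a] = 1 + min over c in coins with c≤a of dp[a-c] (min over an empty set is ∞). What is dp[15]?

2

 a  0  1  2  3  4  5  6  7  8  9 10 11 12 13 14 15 16 17 18 19 20 21 22 23
dp  0  -  -  -  1  -  1  -  2  1  2  -  2  2  3  2  3  3  2  3  4  3  3  4
(- denotes ∞ / unreachable)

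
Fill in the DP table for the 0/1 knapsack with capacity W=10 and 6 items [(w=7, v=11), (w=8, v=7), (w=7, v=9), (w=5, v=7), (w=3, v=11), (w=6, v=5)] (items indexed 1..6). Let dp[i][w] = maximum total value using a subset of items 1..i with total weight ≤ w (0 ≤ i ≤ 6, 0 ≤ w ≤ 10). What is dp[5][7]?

i\w   0   1   2   3   4   5   6   7   8   9  10
  0   0   0   0   0   0   0   0   0   0   0   0
  1   0   0   0   0   0   0   0  11  11  11  11
  2   0   0   0   0   0   0   0  11  11  11  11
  3   0   0   0   0   0   0   0  11  11  11  11
  4   0   0   0   0   0   7   7  11  11  11  11
  5   0   0   0  11  11  11  11  11  18  18  22
  6   0   0   0  11  11  11  11  11  18  18  22

11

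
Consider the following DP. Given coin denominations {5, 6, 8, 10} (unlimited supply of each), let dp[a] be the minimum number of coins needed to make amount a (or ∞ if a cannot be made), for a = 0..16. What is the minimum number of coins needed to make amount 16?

2

 a  0  1  2  3  4  5  6  7  8  9 10 11 12 13 14 15 16
dp  0  -  -  -  -  1  1  -  1  -  1  2  2  2  2  2  2
(- denotes ∞ / unreachable)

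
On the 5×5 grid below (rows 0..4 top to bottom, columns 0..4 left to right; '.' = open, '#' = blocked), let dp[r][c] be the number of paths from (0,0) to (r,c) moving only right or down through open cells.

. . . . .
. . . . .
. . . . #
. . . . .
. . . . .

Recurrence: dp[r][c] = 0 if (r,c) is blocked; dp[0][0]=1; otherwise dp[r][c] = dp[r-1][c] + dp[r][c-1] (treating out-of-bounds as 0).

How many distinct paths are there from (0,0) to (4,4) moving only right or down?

r\c   0   1   2   3   4
  0   1   1   1   1   1
  1   1   2   3   4   5
  2   1   3   6  10   0
  3   1   4  10  20  20
  4   1   5  15  35  55

55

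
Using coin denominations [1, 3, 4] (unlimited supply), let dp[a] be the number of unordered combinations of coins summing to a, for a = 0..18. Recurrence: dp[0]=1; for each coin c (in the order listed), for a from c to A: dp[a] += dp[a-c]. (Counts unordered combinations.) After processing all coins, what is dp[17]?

after  coin     0     1     2     3     4     5     6     7     8     9    10    11    12    13    14    15    16    17    18
          1     1     1     1     1     1     1     1     1     1     1     1     1     1     1     1     1     1     1     1
          3     1     1     1     2     2     2     3     3     3     4     4     4     5     5     5     6     6     6     7
          4     1     1     1     2     3     3     4     5     6     7     8     9    11    12    13    15    17    18    20

18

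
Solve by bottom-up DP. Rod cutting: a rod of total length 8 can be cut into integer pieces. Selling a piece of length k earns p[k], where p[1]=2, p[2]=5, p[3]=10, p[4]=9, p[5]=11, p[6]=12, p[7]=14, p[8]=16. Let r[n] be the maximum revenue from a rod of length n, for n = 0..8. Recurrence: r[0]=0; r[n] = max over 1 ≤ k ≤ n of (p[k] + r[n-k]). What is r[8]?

   n    0    1    2    3    4    5    6    7    8
r[n]    0    2    5   10   12   15   20   22   25

25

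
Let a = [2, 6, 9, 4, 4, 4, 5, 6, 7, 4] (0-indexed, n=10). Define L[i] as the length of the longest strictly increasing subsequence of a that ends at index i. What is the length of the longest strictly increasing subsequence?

   i    0    1    2    3    4    5    6    7    8    9
a[i]    2    6    9    4    4    4    5    6    7    4
L[i]    1    2    3    2    2    2    3    4    5    2

5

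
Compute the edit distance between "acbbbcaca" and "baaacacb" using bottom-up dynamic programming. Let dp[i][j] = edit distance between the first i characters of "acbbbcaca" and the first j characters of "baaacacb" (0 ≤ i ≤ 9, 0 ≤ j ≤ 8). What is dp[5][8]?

5

   ''  b  a  a  a  c  a  c  b
''  0  1  2  3  4  5  6  7  8
 a  1  1  1  2  3  4  5  6  7
 c  2  2  2  2  3  3  4  5  6
 b  3  2  3  3  3  4  4  5  5
 b  4  3  3  4  4  4  5  5  5
 b  5  4  4  4  5  5  5  6  5
 c  6  5  5  5  5  5  6  5  6
 a  7  6  5  5  5  6  5  6  6
 c  8  7  6  6  6  5  6  5  6
 a  9  8  7  6  6  6  5  6  6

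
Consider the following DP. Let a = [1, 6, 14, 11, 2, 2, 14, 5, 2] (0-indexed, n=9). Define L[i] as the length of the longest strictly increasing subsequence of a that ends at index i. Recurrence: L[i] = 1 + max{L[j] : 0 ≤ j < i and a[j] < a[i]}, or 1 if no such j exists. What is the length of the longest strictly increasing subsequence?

   i    0    1    2    3    4    5    6    7    8
a[i]    1    6   14   11    2    2   14    5    2
L[i]    1    2    3    3    2    2    4    3    2

4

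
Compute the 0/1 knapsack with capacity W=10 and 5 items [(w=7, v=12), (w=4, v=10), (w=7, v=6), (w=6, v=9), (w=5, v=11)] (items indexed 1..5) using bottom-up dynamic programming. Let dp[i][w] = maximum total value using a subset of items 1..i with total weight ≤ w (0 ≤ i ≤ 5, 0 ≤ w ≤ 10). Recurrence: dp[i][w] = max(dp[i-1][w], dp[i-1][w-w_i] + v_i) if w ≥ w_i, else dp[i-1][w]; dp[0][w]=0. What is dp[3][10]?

i\w   0   1   2   3   4   5   6   7   8   9  10
  0   0   0   0   0   0   0   0   0   0   0   0
  1   0   0   0   0   0   0   0  12  12  12  12
  2   0   0   0   0  10  10  10  12  12  12  12
  3   0   0   0   0  10  10  10  12  12  12  12
  4   0   0   0   0  10  10  10  12  12  12  19
  5   0   0   0   0  10  11  11  12  12  21  21

12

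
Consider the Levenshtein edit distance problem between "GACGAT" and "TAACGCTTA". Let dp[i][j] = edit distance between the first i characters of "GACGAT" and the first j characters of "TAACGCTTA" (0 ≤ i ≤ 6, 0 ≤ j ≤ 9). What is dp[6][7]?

   ''  T  A  A  C  G  C  T  T  A
''  0  1  2  3  4  5  6  7  8  9
 G  1  1  2  3  4  4  5  6  7  8
 A  2  2  1  2  3  4  5  6  7  7
 C  3  3  2  2  2  3  4  5  6  7
 G  4  4  3  3  3  2  3  4  5  6
 A  5  5  4  3  4  3  3  4  5  5
 T  6  5  5  4  4  4  4  3  4  5

3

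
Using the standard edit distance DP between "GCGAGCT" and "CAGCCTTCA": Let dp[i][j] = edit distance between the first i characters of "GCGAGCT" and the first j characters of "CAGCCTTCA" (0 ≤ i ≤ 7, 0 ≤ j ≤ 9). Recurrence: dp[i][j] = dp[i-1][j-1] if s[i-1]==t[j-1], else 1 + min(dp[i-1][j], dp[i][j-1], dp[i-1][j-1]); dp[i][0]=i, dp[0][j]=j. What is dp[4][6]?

4

   ''  C  A  G  C  C  T  T  C  A
''  0  1  2  3  4  5  6  7  8  9
 G  1  1  2  2  3  4  5  6  7  8
 C  2  1  2  3  2  3  4  5  6  7
 G  3  2  2  2  3  3  4  5  6  7
 A  4  3  2  3  3  4  4  5  6  6
 G  5  4  3  2  3  4  5  5  6  7
 C  6  5  4  3  2  3  4  5  5  6
 T  7  6  5  4  3  3  3  4  5  6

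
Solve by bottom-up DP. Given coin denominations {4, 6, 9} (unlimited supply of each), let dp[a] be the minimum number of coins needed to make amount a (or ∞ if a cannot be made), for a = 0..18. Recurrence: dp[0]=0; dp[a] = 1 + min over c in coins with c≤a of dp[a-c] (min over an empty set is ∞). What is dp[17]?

3

 a  0  1  2  3  4  5  6  7  8  9 10 11 12 13 14 15 16 17 18
dp  0  -  -  -  1  -  1  -  2  1  2  -  2  2  3  2  3  3  2
(- denotes ∞ / unreachable)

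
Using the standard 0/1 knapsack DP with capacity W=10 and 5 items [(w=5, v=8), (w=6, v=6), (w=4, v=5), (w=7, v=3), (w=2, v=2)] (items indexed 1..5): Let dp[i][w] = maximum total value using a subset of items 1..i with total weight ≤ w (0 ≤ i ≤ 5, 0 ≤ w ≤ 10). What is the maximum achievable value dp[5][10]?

i\w   0   1   2   3   4   5   6   7   8   9  10
  0   0   0   0   0   0   0   0   0   0   0   0
  1   0   0   0   0   0   8   8   8   8   8   8
  2   0   0   0   0   0   8   8   8   8   8   8
  3   0   0   0   0   5   8   8   8   8  13  13
  4   0   0   0   0   5   8   8   8   8  13  13
  5   0   0   2   2   5   8   8  10  10  13  13

13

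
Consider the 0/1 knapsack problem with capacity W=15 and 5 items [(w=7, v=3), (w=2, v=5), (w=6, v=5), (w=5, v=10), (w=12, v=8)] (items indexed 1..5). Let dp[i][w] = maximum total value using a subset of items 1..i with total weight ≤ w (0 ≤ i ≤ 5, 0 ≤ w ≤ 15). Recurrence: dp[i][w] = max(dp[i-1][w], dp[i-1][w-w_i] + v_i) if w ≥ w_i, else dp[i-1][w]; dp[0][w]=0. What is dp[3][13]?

i\w   0   1   2   3   4   5   6   7   8   9  10  11  12  13  14  15
  0   0   0   0   0   0   0   0   0   0   0   0   0   0   0   0   0
  1   0   0   0   0   0   0   0   3   3   3   3   3   3   3   3   3
  2   0   0   5   5   5   5   5   5   5   8   8   8   8   8   8   8
  3   0   0   5   5   5   5   5   5  10  10  10  10  10  10  10  13
  4   0   0   5   5   5  10  10  15  15  15  15  15  15  20  20  20
  5   0   0   5   5   5  10  10  15  15  15  15  15  15  20  20  20

10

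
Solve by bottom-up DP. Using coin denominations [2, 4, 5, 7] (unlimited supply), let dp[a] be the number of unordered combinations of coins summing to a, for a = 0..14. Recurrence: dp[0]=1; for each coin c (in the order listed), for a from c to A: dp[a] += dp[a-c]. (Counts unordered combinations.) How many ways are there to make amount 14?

after  coin     0     1     2     3     4     5     6     7     8     9    10    11    12    13    14
          2     1     0     1     0     1     0     1     0     1     0     1     0     1     0     1
          4     1     0     1     0     2     0     2     0     3     0     3     0     4     0     4
          5     1     0     1     0     2     1     2     1     3     2     4     2     5     3     6
          7     1     0     1     0     2     1     2     2     3     3     4     4     6     5     8

8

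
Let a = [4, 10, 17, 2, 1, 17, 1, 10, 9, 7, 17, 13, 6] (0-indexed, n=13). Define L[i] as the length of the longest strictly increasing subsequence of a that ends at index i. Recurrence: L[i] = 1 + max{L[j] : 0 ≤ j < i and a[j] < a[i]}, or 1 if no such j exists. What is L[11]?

3

   i    0    1    2    3    4    5    6    7    8    9   10   11   12
a[i]    4   10   17    2    1   17    1   10    9    7   17   13    6
L[i]    1    2    3    1    1    3    1    2    2    2    3    3    2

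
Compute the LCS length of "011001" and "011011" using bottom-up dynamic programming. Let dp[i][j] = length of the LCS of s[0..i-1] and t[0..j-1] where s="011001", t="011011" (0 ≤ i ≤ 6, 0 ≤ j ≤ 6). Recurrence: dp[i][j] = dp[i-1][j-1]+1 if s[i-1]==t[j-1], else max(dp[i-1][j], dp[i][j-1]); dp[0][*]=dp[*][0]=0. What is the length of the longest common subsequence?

5

   ''  0  1  1  0  1  1
''  0  0  0  0  0  0  0
 0  0  1  1  1  1  1  1
 1  0  1  2  2  2  2  2
 1  0  1  2  3  3  3  3
 0  0  1  2  3  4  4  4
 0  0  1  2  3  4  4  4
 1  0  1  2  3  4  5  5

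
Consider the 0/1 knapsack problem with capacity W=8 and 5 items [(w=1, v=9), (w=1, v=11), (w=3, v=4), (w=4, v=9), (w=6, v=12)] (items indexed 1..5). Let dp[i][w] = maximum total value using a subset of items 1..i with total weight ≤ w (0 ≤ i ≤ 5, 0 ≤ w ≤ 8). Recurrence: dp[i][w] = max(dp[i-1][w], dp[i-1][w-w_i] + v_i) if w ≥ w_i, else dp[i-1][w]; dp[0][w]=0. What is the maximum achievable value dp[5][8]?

32

i\w   0   1   2   3   4   5   6   7   8
  0   0   0   0   0   0   0   0   0   0
  1   0   9   9   9   9   9   9   9   9
  2   0  11  20  20  20  20  20  20  20
  3   0  11  20  20  20  24  24  24  24
  4   0  11  20  20  20  24  29  29  29
  5   0  11  20  20  20  24  29  29  32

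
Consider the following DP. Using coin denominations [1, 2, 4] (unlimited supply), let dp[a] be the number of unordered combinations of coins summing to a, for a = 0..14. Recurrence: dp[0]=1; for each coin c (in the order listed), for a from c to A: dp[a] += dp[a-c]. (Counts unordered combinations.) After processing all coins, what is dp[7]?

6

after  coin     0     1     2     3     4     5     6     7     8     9    10    11    12    13    14
          1     1     1     1     1     1     1     1     1     1     1     1     1     1     1     1
          2     1     1     2     2     3     3     4     4     5     5     6     6     7     7     8
          4     1     1     2     2     4     4     6     6     9     9    12    12    16    16    20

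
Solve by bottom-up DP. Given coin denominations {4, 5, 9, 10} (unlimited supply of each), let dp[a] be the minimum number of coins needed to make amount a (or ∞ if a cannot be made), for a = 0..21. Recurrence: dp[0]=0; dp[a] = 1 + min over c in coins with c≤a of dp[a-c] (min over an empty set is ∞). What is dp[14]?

 a  0  1  2  3  4  5  6  7  8  9 10 11 12 13 14 15 16 17 18 19 20 21
dp  0  -  -  -  1  1  -  -  2  1  1  -  3  2  2  2  4  3  2  2  2  4
(- denotes ∞ / unreachable)

2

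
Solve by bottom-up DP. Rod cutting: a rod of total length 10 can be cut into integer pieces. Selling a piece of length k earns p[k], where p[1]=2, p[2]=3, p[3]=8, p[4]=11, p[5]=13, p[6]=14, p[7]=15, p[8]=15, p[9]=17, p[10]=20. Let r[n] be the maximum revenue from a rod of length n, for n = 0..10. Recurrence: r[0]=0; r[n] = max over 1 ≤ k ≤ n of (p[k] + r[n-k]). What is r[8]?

   n    0    1    2    3    4    5    6    7    8    9   10
r[n]    0    2    4    8   11   13   16   19   22   24   27

22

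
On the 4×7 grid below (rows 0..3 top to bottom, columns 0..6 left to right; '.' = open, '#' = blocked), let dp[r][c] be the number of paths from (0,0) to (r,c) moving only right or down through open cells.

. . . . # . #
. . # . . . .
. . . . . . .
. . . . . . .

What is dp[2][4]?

5

r\c   0   1   2   3   4   5   6
  0   1   1   1   1   0   0   0
  1   1   2   0   1   1   1   1
  2   1   3   3   4   5   6   7
  3   1   4   7  11  16  22  29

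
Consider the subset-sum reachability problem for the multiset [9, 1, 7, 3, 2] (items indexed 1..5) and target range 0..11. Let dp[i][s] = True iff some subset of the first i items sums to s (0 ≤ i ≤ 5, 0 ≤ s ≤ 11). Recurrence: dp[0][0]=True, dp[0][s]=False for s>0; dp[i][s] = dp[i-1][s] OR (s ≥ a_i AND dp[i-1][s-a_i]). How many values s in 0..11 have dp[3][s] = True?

i\s   0   1   2   3   4   5   6   7   8   9  10  11
  0   T   F   F   F   F   F   F   F   F   F   F   F
  1   T   F   F   F   F   F   F   F   F   T   F   F
  2   T   T   F   F   F   F   F   F   F   T   T   F
  3   T   T   F   F   F   F   F   T   T   T   T   F
  4   T   T   F   T   T   F   F   T   T   T   T   T
  5   T   T   T   T   T   T   T   T   T   T   T   T

6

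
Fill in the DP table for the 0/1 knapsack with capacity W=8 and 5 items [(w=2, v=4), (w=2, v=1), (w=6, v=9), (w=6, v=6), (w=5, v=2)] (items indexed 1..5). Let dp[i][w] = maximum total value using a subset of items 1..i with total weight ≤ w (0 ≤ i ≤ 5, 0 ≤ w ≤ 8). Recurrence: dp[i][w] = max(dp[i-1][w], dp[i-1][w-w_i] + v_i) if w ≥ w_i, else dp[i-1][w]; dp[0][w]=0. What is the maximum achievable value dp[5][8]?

i\w   0   1   2   3   4   5   6   7   8
  0   0   0   0   0   0   0   0   0   0
  1   0   0   4   4   4   4   4   4   4
  2   0   0   4   4   5   5   5   5   5
  3   0   0   4   4   5   5   9   9  13
  4   0   0   4   4   5   5   9   9  13
  5   0   0   4   4   5   5   9   9  13

13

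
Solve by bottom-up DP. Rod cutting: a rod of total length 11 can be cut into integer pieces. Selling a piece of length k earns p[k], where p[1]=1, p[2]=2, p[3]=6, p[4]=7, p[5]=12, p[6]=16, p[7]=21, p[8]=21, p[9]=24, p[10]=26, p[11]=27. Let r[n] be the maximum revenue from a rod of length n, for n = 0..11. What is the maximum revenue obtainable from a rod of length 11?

28

   n    0    1    2    3    4    5    6    7    8    9   10   11
r[n]    0    1    2    6    7   12   16   21   22   24   27   28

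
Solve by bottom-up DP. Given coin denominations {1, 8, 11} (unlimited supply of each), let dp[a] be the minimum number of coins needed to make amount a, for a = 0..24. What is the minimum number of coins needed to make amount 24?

3

 a  0  1  2  3  4  5  6  7  8  9 10 11 12 13 14 15 16 17 18 19 20 21 22 23 24
dp  0  1  2  3  4  5  6  7  1  2  3  1  2  3  4  5  2  3  4  2  3  4  2  3  3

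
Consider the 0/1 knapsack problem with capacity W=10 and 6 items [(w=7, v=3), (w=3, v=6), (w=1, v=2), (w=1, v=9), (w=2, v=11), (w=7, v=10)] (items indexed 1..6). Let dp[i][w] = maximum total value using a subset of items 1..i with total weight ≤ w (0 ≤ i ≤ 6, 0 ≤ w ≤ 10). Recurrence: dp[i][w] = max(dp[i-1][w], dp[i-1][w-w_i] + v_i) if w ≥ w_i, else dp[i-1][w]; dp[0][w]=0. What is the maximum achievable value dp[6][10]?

i\w   0   1   2   3   4   5   6   7   8   9  10
  0   0   0   0   0   0   0   0   0   0   0   0
  1   0   0   0   0   0   0   0   3   3   3   3
  2   0   0   0   6   6   6   6   6   6   6   9
  3   0   2   2   6   8   8   8   8   8   8   9
  4   0   9  11  11  15  17  17  17  17  17  17
  5   0   9  11  20  22  22  26  28  28  28  28
  6   0   9  11  20  22  22  26  28  28  28  30

30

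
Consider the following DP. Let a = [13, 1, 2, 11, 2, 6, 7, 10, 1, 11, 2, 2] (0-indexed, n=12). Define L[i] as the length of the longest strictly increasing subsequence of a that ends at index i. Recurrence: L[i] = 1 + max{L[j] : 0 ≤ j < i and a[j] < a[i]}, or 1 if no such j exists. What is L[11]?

   i    0    1    2    3    4    5    6    7    8    9   10   11
a[i]   13    1    2   11    2    6    7   10    1   11    2    2
L[i]    1    1    2    3    2    3    4    5    1    6    2    2

2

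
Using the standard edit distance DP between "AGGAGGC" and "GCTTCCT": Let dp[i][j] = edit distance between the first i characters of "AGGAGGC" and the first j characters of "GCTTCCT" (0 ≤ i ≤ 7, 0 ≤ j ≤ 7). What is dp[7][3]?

   ''  G  C  T  T  C  C  T
''  0  1  2  3  4  5  6  7
 A  1  1  2  3  4  5  6  7
 G  2  1  2  3  4  5  6  7
 G  3  2  2  3  4  5  6  7
 A  4  3  3  3  4  5  6  7
 G  5  4  4  4  4  5  6  7
 G  6  5  5  5  5  5  6  7
 C  7  6  5  6  6  5  5  6

6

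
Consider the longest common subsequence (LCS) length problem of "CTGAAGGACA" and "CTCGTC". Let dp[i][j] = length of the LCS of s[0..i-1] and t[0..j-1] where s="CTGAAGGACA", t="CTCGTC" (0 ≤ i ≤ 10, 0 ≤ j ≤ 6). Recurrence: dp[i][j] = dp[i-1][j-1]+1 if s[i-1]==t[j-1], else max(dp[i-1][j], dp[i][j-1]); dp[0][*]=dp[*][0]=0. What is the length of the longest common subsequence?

4

   ''  C  T  C  G  T  C
''  0  0  0  0  0  0  0
 C  0  1  1  1  1  1  1
 T  0  1  2  2  2  2  2
 G  0  1  2  2  3  3  3
 A  0  1  2  2  3  3  3
 A  0  1  2  2  3  3  3
 G  0  1  2  2  3  3  3
 G  0  1  2  2  3  3  3
 A  0  1  2  2  3  3  3
 C  0  1  2  3  3  3  4
 A  0  1  2  3  3  3  4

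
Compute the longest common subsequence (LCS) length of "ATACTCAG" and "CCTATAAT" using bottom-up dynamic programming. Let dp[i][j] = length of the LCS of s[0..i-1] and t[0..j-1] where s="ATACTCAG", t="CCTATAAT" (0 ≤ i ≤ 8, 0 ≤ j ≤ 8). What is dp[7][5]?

3

   ''  C  C  T  A  T  A  A  T
''  0  0  0  0  0  0  0  0  0
 A  0  0  0  0  1  1  1  1  1
 T  0  0  0  1  1  2  2  2  2
 A  0  0  0  1  2  2  3  3  3
 C  0  1  1  1  2  2  3  3  3
 T  0  1  1  2  2  3  3  3  4
 C  0  1  2  2  2  3  3  3  4
 A  0  1  2  2  3  3  4  4  4
 G  0  1  2  2  3  3  4  4  4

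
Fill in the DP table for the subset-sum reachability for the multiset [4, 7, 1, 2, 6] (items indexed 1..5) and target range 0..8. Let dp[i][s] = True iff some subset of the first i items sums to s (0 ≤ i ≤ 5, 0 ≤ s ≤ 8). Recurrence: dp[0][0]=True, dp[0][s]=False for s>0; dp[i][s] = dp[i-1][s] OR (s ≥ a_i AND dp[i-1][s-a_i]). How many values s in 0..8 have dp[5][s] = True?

9

i\s   0   1   2   3   4   5   6   7   8
  0   T   F   F   F   F   F   F   F   F
  1   T   F   F   F   T   F   F   F   F
  2   T   F   F   F   T   F   F   T   F
  3   T   T   F   F   T   T   F   T   T
  4   T   T   T   T   T   T   T   T   T
  5   T   T   T   T   T   T   T   T   T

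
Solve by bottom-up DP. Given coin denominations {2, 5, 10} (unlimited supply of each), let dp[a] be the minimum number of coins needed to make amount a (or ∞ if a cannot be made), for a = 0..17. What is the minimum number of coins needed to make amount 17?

3

 a  0  1  2  3  4  5  6  7  8  9 10 11 12 13 14 15 16 17
dp  0  -  1  -  2  1  3  2  4  3  1  4  2  5  3  2  4  3
(- denotes ∞ / unreachable)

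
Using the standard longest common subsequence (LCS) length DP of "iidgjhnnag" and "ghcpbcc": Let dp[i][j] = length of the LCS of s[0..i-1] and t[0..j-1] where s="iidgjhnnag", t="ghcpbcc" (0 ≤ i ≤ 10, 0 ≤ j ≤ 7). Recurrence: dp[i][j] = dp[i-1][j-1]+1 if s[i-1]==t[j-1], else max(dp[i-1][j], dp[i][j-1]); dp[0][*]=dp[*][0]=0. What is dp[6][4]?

   ''  g  h  c  p  b  c  c
''  0  0  0  0  0  0  0  0
 i  0  0  0  0  0  0  0  0
 i  0  0  0  0  0  0  0  0
 d  0  0  0  0  0  0  0  0
 g  0  1  1  1  1  1  1  1
 j  0  1  1  1  1  1  1  1
 h  0  1  2  2  2  2  2  2
 n  0  1  2  2  2  2  2  2
 n  0  1  2  2  2  2  2  2
 a  0  1  2  2  2  2  2  2
 g  0  1  2  2  2  2  2  2

2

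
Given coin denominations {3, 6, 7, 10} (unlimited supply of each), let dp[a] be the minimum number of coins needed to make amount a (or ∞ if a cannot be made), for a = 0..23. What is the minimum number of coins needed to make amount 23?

3

 a  0  1  2  3  4  5  6  7  8  9 10 11 12 13 14 15 16 17 18 19 20 21 22 23
dp  0  -  -  1  -  -  1  1  -  2  1  -  2  2  2  3  2  2  3  3  2  3  3  3
(- denotes ∞ / unreachable)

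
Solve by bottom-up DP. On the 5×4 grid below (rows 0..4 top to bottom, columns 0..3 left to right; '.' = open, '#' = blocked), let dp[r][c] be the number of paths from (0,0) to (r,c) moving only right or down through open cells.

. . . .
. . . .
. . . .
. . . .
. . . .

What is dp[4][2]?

15

r\c   0   1   2   3
  0   1   1   1   1
  1   1   2   3   4
  2   1   3   6  10
  3   1   4  10  20
  4   1   5  15  35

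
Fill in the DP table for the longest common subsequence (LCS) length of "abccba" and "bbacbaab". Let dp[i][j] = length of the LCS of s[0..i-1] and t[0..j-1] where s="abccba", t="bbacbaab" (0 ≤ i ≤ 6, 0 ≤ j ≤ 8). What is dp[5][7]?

3

   ''  b  b  a  c  b  a  a  b
''  0  0  0  0  0  0  0  0  0
 a  0  0  0  1  1  1  1  1  1
 b  0  1  1  1  1  2  2  2  2
 c  0  1  1  1  2  2  2  2  2
 c  0  1  1  1  2  2  2  2  2
 b  0  1  2  2  2  3  3  3  3
 a  0  1  2  3  3  3  4  4  4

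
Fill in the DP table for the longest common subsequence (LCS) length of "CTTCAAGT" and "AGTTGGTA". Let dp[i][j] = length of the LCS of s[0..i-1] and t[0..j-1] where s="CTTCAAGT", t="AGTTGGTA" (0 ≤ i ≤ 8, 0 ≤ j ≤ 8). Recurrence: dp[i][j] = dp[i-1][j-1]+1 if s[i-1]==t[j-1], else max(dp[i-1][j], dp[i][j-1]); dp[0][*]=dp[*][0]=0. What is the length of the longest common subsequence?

4

   ''  A  G  T  T  G  G  T  A
''  0  0  0  0  0  0  0  0  0
 C  0  0  0  0  0  0  0  0  0
 T  0  0  0  1  1  1  1  1  1
 T  0  0  0  1  2  2  2  2  2
 C  0  0  0  1  2  2  2  2  2
 A  0  1  1  1  2  2  2  2  3
 A  0  1  1  1  2  2  2  2  3
 G  0  1  2  2  2  3  3  3  3
 T  0  1  2  3  3  3  3  4  4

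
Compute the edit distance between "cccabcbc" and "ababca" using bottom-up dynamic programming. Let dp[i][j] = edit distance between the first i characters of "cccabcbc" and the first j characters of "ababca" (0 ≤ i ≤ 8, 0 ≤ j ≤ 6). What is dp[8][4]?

   ''  a  b  a  b  c  a
''  0  1  2  3  4  5  6
 c  1  1  2  3  4  4  5
 c  2  2  2  3  4  4  5
 c  3  3  3  3  4  4  5
 a  4  3  4  3  4  5  4
 b  5  4  3  4  3  4  5
 c  6  5  4  4  4  3  4
 b  7  6  5  5  4  4  4
 c  8  7  6  6  5  4  5

5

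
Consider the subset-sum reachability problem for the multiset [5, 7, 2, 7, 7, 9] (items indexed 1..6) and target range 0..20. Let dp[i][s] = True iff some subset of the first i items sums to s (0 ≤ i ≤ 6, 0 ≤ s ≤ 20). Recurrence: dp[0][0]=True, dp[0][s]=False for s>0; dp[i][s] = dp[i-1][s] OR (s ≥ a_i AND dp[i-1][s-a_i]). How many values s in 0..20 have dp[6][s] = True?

i\s   0   1   2   3   4   5   6   7   8   9  10  11  12  13  14  15  16  17  18  19  20
  0   T   F   F   F   F   F   F   F   F   F   F   F   F   F   F   F   F   F   F   F   F
  1   T   F   F   F   F   T   F   F   F   F   F   F   F   F   F   F   F   F   F   F   F
  2   T   F   F   F   F   T   F   T   F   F   F   F   T   F   F   F   F   F   F   F   F
  3   T   F   T   F   F   T   F   T   F   T   F   F   T   F   T   F   F   F   F   F   F
  4   T   F   T   F   F   T   F   T   F   T   F   F   T   F   T   F   T   F   F   T   F
  5   T   F   T   F   F   T   F   T   F   T   F   F   T   F   T   F   T   F   F   T   F
  6   T   F   T   F   F   T   F   T   F   T   F   T   T   F   T   F   T   F   T   T   F

11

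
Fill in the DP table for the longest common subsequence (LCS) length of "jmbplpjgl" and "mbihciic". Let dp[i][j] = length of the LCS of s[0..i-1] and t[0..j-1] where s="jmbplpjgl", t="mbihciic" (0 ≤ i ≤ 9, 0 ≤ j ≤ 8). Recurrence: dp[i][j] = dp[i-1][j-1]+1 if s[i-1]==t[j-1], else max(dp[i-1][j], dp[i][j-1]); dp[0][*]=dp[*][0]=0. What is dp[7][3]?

2

   ''  m  b  i  h  c  i  i  c
''  0  0  0  0  0  0  0  0  0
 j  0  0  0  0  0  0  0  0  0
 m  0  1  1  1  1  1  1  1  1
 b  0  1  2  2  2  2  2  2  2
 p  0  1  2  2  2  2  2  2  2
 l  0  1  2  2  2  2  2  2  2
 p  0  1  2  2  2  2  2  2  2
 j  0  1  2  2  2  2  2  2  2
 g  0  1  2  2  2  2  2  2  2
 l  0  1  2  2  2  2  2  2  2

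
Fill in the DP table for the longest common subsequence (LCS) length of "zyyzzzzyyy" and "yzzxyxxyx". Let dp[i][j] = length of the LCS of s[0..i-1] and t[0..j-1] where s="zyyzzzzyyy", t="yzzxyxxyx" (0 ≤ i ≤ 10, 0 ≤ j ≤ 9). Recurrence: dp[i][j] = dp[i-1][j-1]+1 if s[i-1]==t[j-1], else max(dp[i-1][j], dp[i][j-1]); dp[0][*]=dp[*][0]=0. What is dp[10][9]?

   ''  y  z  z  x  y  x  x  y  x
''  0  0  0  0  0  0  0  0  0  0
 z  0  0  1  1  1  1  1  1  1  1
 y  0  1  1  1  1  2  2  2  2  2
 y  0  1  1  1  1  2  2  2  3  3
 z  0  1  2  2  2  2  2  2  3  3
 z  0  1  2  3  3  3  3  3  3  3
 z  0  1  2  3  3  3  3  3  3  3
 z  0  1  2  3  3  3  3  3  3  3
 y  0  1  2  3  3  4  4  4  4  4
 y  0  1  2  3  3  4  4  4  5  5
 y  0  1  2  3  3  4  4  4  5  5

5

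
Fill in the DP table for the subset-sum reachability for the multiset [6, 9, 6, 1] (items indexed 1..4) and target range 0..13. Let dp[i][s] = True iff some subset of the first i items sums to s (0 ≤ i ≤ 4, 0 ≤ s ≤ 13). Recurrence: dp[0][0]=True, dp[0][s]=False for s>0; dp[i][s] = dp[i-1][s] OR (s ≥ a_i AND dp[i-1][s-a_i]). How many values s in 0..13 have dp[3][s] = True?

i\s   0   1   2   3   4   5   6   7   8   9  10  11  12  13
  0   T   F   F   F   F   F   F   F   F   F   F   F   F   F
  1   T   F   F   F   F   F   T   F   F   F   F   F   F   F
  2   T   F   F   F   F   F   T   F   F   T   F   F   F   F
  3   T   F   F   F   F   F   T   F   F   T   F   F   T   F
  4   T   T   F   F   F   F   T   T   F   T   T   F   T   T

4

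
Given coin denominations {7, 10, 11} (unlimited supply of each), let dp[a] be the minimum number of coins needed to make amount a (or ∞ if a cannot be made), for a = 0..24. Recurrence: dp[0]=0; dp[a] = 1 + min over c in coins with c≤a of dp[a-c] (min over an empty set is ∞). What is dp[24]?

3

 a  0  1  2  3  4  5  6  7  8  9 10 11 12 13 14 15 16 17 18 19 20 21 22 23 24
dp  0  -  -  -  -  -  -  1  -  -  1  1  -  -  2  -  -  2  2  -  2  2  2  -  3
(- denotes ∞ / unreachable)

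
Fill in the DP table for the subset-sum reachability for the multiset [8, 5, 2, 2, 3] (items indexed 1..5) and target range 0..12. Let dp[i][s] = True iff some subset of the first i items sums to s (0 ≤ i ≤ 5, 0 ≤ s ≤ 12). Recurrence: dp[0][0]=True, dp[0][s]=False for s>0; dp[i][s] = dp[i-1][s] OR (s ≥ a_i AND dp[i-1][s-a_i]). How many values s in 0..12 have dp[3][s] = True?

6

i\s   0   1   2   3   4   5   6   7   8   9  10  11  12
  0   T   F   F   F   F   F   F   F   F   F   F   F   F
  1   T   F   F   F   F   F   F   F   T   F   F   F   F
  2   T   F   F   F   F   T   F   F   T   F   F   F   F
  3   T   F   T   F   F   T   F   T   T   F   T   F   F
  4   T   F   T   F   T   T   F   T   T   T   T   F   T
  5   T   F   T   T   T   T   F   T   T   T   T   T   T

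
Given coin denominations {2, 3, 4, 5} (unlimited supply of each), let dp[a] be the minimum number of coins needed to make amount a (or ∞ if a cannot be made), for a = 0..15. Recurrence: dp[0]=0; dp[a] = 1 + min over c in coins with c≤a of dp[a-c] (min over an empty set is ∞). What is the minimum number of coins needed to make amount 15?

3

 a  0  1  2  3  4  5  6  7  8  9 10 11 12 13 14 15
dp  0  -  1  1  1  1  2  2  2  2  2  3  3  3  3  3
(- denotes ∞ / unreachable)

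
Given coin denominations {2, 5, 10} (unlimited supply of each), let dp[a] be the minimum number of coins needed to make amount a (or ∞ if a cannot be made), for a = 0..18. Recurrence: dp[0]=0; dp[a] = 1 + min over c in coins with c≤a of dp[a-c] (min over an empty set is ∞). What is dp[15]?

2

 a  0  1  2  3  4  5  6  7  8  9 10 11 12 13 14 15 16 17 18
dp  0  -  1  -  2  1  3  2  4  3  1  4  2  5  3  2  4  3  5
(- denotes ∞ / unreachable)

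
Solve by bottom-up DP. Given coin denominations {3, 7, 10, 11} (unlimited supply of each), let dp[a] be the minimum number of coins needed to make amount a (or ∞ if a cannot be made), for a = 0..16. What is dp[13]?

 a  0  1  2  3  4  5  6  7  8  9 10 11 12 13 14 15 16
dp  0  -  -  1  -  -  2  1  -  3  1  1  4  2  2  5  3
(- denotes ∞ / unreachable)

2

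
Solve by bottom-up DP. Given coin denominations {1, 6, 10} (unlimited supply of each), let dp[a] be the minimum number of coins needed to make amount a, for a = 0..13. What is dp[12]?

2

 a  0  1  2  3  4  5  6  7  8  9 10 11 12 13
dp  0  1  2  3  4  5  1  2  3  4  1  2  2  3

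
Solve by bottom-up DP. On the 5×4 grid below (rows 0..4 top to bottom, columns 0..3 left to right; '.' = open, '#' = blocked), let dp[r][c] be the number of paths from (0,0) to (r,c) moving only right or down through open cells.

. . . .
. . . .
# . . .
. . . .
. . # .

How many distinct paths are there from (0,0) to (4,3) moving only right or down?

16

r\c   0   1   2   3
  0   1   1   1   1
  1   1   2   3   4
  2   0   2   5   9
  3   0   2   7  16
  4   0   2   0  16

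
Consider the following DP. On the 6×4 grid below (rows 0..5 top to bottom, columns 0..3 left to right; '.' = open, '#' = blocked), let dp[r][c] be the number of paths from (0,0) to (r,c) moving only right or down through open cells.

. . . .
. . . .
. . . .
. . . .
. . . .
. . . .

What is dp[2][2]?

6

r\c   0   1   2   3
  0   1   1   1   1
  1   1   2   3   4
  2   1   3   6  10
  3   1   4  10  20
  4   1   5  15  35
  5   1   6  21  56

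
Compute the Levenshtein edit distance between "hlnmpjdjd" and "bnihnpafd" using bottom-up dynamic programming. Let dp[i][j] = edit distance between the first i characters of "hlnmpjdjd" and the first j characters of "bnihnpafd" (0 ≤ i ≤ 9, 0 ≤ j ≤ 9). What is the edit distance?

8

   ''  b  n  i  h  n  p  a  f  d
''  0  1  2  3  4  5  6  7  8  9
 h  1  1  2  3  3  4  5  6  7  8
 l  2  2  2  3  4  4  5  6  7  8
 n  3  3  2  3  4  4  5  6  7  8
 m  4  4  3  3  4  5  5  6  7  8
 p  5  5  4  4  4  5  5  6  7  8
 j  6  6  5  5  5  5  6  6  7  8
 d  7  7  6  6  6  6  6  7  7  7
 j  8  8  7  7  7  7  7  7  8  8
 d  9  9  8  8  8  8  8  8  8  8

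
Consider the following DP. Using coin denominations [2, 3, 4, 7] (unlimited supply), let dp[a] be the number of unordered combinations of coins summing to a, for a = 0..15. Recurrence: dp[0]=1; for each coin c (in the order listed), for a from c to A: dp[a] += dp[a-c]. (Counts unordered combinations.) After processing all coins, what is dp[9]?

after  coin     0     1     2     3     4     5     6     7     8     9    10    11    12    13    14    15
          2     1     0     1     0     1     0     1     0     1     0     1     0     1     0     1     0
          3     1     0     1     1     1     1     2     1     2     2     2     2     3     2     3     3
          4     1     0     1     1     2     1     3     2     4     3     5     4     7     5     8     7
          7     1     0     1     1     2     1     3     3     4     4     6     6     8     8    11    11

4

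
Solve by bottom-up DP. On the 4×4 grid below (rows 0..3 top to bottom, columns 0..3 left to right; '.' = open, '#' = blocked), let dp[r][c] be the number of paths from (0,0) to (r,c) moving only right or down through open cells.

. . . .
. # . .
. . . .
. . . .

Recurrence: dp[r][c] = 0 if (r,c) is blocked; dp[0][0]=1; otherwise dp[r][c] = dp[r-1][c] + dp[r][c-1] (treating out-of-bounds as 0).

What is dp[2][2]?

r\c   0   1   2   3
  0   1   1   1   1
  1   1   0   1   2
  2   1   1   2   4
  3   1   2   4   8

2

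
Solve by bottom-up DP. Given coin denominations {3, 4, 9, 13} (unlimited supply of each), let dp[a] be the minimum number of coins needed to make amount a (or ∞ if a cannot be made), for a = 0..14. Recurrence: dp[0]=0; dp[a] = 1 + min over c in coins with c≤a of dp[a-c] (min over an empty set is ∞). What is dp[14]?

4

 a  0  1  2  3  4  5  6  7  8  9 10 11 12 13 14
dp  0  -  -  1  1  -  2  2  2  1  3  3  2  1  4
(- denotes ∞ / unreachable)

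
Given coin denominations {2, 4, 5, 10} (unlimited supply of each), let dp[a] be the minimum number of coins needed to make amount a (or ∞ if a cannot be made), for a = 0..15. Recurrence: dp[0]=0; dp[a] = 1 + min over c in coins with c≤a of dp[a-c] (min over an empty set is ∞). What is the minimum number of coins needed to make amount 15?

 a  0  1  2  3  4  5  6  7  8  9 10 11 12 13 14 15
dp  0  -  1  -  1  1  2  2  2  2  1  3  2  3  2  2
(- denotes ∞ / unreachable)

2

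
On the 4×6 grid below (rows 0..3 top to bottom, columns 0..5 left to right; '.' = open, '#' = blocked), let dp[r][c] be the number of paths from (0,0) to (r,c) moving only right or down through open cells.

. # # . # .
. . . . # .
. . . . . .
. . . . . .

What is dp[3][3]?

r\c   0   1   2   3   4   5
  0   1   0   0   0   0   0
  1   1   1   1   1   0   0
  2   1   2   3   4   4   4
  3   1   3   6  10  14  18

10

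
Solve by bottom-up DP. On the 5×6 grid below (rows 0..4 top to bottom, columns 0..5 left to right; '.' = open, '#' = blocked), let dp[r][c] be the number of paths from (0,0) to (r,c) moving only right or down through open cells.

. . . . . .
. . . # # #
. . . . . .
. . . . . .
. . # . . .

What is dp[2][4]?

6

r\c   0   1   2   3   4   5
  0   1   1   1   1   1   1
  1   1   2   3   0   0   0
  2   1   3   6   6   6   6
  3   1   4  10  16  22  28
  4   1   5   0  16  38  66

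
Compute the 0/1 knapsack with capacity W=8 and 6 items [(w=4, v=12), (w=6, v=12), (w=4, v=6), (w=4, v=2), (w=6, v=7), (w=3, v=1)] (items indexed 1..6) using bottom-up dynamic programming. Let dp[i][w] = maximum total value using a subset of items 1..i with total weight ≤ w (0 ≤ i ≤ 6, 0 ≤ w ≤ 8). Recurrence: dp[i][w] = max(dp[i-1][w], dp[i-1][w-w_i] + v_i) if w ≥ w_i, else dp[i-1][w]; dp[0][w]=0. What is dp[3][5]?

i\w   0   1   2   3   4   5   6   7   8
  0   0   0   0   0   0   0   0   0   0
  1   0   0   0   0  12  12  12  12  12
  2   0   0   0   0  12  12  12  12  12
  3   0   0   0   0  12  12  12  12  18
  4   0   0   0   0  12  12  12  12  18
  5   0   0   0   0  12  12  12  12  18
  6   0   0   0   1  12  12  12  13  18

12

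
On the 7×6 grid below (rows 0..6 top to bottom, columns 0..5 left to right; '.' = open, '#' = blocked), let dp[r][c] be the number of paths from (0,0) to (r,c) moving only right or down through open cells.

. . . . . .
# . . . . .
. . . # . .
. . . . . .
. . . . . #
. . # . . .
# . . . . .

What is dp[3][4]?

8

r\c   0   1   2   3   4   5
  0   1   1   1   1   1   1
  1   0   1   2   3   4   5
  2   0   1   3   0   4   9
  3   0   1   4   4   8  17
  4   0   1   5   9  17   0
  5   0   1   0   9  26  26
  6   0   1   1  10  36  62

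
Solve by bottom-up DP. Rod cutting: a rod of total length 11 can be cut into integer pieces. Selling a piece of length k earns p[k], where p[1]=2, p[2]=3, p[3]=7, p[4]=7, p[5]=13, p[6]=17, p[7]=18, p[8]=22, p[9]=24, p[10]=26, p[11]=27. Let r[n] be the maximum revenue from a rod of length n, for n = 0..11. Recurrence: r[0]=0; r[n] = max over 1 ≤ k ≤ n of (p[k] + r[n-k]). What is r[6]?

   n    0    1    2    3    4    5    6    7    8    9   10   11
r[n]    0    2    4    7    9   13   17   19   22   24   26   30

17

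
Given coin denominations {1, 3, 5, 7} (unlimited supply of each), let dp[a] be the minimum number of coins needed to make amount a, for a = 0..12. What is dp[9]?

 a  0  1  2  3  4  5  6  7  8  9 10 11 12
dp  0  1  2  1  2  1  2  1  2  3  2  3  2

3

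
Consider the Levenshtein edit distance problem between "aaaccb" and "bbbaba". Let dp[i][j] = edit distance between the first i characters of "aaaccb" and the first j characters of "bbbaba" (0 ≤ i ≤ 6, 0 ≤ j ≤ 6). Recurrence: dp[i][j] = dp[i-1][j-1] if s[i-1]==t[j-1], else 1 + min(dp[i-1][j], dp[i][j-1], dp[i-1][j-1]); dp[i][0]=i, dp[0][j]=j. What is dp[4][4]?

4

   ''  b  b  b  a  b  a
''  0  1  2  3  4  5  6
 a  1  1  2  3  3  4  5
 a  2  2  2  3  3  4  4
 a  3  3  3  3  3  4  4
 c  4  4  4  4  4  4  5
 c  5  5  5  5  5  5  5
 b  6  5  5  5  6  5  6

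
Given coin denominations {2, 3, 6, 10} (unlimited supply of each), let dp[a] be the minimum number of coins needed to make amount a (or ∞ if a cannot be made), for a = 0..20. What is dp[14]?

 a  0  1  2  3  4  5  6  7  8  9 10 11 12 13 14 15 16 17 18 19 20
dp  0  -  1  1  2  2  1  3  2  2  1  3  2  2  3  3  2  4  3  3  2
(- denotes ∞ / unreachable)

3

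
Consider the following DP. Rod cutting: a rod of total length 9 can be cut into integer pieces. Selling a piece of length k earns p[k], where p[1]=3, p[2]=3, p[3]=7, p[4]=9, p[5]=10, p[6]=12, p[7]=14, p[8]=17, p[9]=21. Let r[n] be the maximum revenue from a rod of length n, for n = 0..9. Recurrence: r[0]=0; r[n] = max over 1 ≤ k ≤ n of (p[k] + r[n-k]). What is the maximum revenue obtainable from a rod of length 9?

27

   n    0    1    2    3    4    5    6    7    8    9
r[n]    0    3    6    9   12   15   18   21   24   27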